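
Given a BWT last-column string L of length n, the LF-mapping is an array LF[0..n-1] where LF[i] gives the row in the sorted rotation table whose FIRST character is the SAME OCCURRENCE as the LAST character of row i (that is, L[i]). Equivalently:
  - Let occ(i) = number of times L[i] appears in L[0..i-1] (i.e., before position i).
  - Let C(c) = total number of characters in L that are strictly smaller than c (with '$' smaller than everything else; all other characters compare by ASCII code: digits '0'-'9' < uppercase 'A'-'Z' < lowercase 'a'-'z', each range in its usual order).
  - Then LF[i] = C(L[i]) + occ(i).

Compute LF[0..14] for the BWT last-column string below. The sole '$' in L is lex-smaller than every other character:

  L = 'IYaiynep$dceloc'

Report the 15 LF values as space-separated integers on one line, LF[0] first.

Char counts: '$':1, 'I':1, 'Y':1, 'a':1, 'c':2, 'd':1, 'e':2, 'i':1, 'l':1, 'n':1, 'o':1, 'p':1, 'y':1
C (first-col start): C('$')=0, C('I')=1, C('Y')=2, C('a')=3, C('c')=4, C('d')=6, C('e')=7, C('i')=9, C('l')=10, C('n')=11, C('o')=12, C('p')=13, C('y')=14
L[0]='I': occ=0, LF[0]=C('I')+0=1+0=1
L[1]='Y': occ=0, LF[1]=C('Y')+0=2+0=2
L[2]='a': occ=0, LF[2]=C('a')+0=3+0=3
L[3]='i': occ=0, LF[3]=C('i')+0=9+0=9
L[4]='y': occ=0, LF[4]=C('y')+0=14+0=14
L[5]='n': occ=0, LF[5]=C('n')+0=11+0=11
L[6]='e': occ=0, LF[6]=C('e')+0=7+0=7
L[7]='p': occ=0, LF[7]=C('p')+0=13+0=13
L[8]='$': occ=0, LF[8]=C('$')+0=0+0=0
L[9]='d': occ=0, LF[9]=C('d')+0=6+0=6
L[10]='c': occ=0, LF[10]=C('c')+0=4+0=4
L[11]='e': occ=1, LF[11]=C('e')+1=7+1=8
L[12]='l': occ=0, LF[12]=C('l')+0=10+0=10
L[13]='o': occ=0, LF[13]=C('o')+0=12+0=12
L[14]='c': occ=1, LF[14]=C('c')+1=4+1=5

Answer: 1 2 3 9 14 11 7 13 0 6 4 8 10 12 5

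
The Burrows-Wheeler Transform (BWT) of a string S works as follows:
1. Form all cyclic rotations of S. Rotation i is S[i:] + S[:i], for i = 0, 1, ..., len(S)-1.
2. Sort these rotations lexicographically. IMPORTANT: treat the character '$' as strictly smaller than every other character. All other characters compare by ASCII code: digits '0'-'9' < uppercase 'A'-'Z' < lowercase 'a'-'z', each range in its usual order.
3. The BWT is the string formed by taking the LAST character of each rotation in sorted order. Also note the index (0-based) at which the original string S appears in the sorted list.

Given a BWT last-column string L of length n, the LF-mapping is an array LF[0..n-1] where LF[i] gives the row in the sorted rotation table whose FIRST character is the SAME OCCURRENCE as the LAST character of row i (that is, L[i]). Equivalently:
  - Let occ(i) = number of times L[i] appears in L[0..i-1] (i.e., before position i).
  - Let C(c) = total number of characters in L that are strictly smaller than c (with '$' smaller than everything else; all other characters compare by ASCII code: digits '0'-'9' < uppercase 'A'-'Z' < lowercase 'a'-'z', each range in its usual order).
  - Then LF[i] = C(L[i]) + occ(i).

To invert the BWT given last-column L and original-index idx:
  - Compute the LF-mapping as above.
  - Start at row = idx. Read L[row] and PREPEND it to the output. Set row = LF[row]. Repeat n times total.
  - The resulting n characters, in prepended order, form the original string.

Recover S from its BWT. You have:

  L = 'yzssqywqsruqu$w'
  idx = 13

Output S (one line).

Answer: ysqsuwsqwzqruy$

Derivation:
LF mapping: 12 14 5 6 1 13 10 2 7 4 8 3 9 0 11
Walk LF starting at row 13, prepending L[row]:
  step 1: row=13, L[13]='$', prepend. Next row=LF[13]=0
  step 2: row=0, L[0]='y', prepend. Next row=LF[0]=12
  step 3: row=12, L[12]='u', prepend. Next row=LF[12]=9
  step 4: row=9, L[9]='r', prepend. Next row=LF[9]=4
  step 5: row=4, L[4]='q', prepend. Next row=LF[4]=1
  step 6: row=1, L[1]='z', prepend. Next row=LF[1]=14
  step 7: row=14, L[14]='w', prepend. Next row=LF[14]=11
  step 8: row=11, L[11]='q', prepend. Next row=LF[11]=3
  step 9: row=3, L[3]='s', prepend. Next row=LF[3]=6
  step 10: row=6, L[6]='w', prepend. Next row=LF[6]=10
  step 11: row=10, L[10]='u', prepend. Next row=LF[10]=8
  step 12: row=8, L[8]='s', prepend. Next row=LF[8]=7
  step 13: row=7, L[7]='q', prepend. Next row=LF[7]=2
  step 14: row=2, L[2]='s', prepend. Next row=LF[2]=5
  step 15: row=5, L[5]='y', prepend. Next row=LF[5]=13
Reversed output: ysqsuwsqwzqruy$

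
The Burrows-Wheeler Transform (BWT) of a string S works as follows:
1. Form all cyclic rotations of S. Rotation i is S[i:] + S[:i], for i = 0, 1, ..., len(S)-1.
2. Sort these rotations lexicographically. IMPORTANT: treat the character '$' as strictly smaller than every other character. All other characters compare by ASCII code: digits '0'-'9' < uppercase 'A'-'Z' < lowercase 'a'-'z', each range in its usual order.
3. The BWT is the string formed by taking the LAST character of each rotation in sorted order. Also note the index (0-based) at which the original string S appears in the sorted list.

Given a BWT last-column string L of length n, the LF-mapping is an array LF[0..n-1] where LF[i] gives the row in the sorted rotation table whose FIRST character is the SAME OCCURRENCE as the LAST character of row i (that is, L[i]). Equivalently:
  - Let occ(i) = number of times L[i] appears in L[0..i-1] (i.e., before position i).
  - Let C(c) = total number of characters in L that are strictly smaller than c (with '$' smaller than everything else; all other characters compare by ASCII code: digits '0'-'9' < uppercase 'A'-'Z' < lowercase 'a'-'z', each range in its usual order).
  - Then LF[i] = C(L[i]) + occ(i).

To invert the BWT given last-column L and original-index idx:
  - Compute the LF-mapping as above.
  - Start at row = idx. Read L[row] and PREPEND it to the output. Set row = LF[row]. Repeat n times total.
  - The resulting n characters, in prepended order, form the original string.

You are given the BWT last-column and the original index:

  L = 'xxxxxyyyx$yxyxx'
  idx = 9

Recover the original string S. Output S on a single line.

LF mapping: 1 2 3 4 5 10 11 12 6 0 13 7 14 8 9
Walk LF starting at row 9, prepending L[row]:
  step 1: row=9, L[9]='$', prepend. Next row=LF[9]=0
  step 2: row=0, L[0]='x', prepend. Next row=LF[0]=1
  step 3: row=1, L[1]='x', prepend. Next row=LF[1]=2
  step 4: row=2, L[2]='x', prepend. Next row=LF[2]=3
  step 5: row=3, L[3]='x', prepend. Next row=LF[3]=4
  step 6: row=4, L[4]='x', prepend. Next row=LF[4]=5
  step 7: row=5, L[5]='y', prepend. Next row=LF[5]=10
  step 8: row=10, L[10]='y', prepend. Next row=LF[10]=13
  step 9: row=13, L[13]='x', prepend. Next row=LF[13]=8
  step 10: row=8, L[8]='x', prepend. Next row=LF[8]=6
  step 11: row=6, L[6]='y', prepend. Next row=LF[6]=11
  step 12: row=11, L[11]='x', prepend. Next row=LF[11]=7
  step 13: row=7, L[7]='y', prepend. Next row=LF[7]=12
  step 14: row=12, L[12]='y', prepend. Next row=LF[12]=14
  step 15: row=14, L[14]='x', prepend. Next row=LF[14]=9
Reversed output: xyyxyxxyyxxxxx$

Answer: xyyxyxxyyxxxxx$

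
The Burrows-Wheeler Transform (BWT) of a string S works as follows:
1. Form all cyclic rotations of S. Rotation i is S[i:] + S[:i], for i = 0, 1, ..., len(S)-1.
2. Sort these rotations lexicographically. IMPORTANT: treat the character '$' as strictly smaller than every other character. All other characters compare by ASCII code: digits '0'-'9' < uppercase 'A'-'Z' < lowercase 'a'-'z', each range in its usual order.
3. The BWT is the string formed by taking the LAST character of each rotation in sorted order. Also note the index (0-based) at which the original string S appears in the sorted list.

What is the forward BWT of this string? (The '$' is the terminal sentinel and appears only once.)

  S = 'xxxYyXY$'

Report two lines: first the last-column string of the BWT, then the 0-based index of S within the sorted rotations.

All 8 rotations (rotation i = S[i:]+S[:i]):
  rot[0] = xxxYyXY$
  rot[1] = xxYyXY$x
  rot[2] = xYyXY$xx
  rot[3] = YyXY$xxx
  rot[4] = yXY$xxxY
  rot[5] = XY$xxxYy
  rot[6] = Y$xxxYyX
  rot[7] = $xxxYyXY
Sorted (with $ < everything):
  sorted[0] = $xxxYyXY  (last char: 'Y')
  sorted[1] = XY$xxxYy  (last char: 'y')
  sorted[2] = Y$xxxYyX  (last char: 'X')
  sorted[3] = YyXY$xxx  (last char: 'x')
  sorted[4] = xYyXY$xx  (last char: 'x')
  sorted[5] = xxYyXY$x  (last char: 'x')
  sorted[6] = xxxYyXY$  (last char: '$')
  sorted[7] = yXY$xxxY  (last char: 'Y')
Last column: YyXxxx$Y
Original string S is at sorted index 6

Answer: YyXxxx$Y
6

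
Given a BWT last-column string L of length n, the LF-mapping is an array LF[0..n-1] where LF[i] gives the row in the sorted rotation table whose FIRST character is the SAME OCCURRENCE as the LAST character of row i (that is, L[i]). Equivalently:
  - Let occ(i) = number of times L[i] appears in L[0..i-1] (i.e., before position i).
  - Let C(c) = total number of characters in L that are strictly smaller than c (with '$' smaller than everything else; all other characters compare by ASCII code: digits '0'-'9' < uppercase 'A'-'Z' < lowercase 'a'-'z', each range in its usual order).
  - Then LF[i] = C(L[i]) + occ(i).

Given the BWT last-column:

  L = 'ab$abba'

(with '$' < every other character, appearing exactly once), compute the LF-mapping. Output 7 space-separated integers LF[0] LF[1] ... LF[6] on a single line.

Answer: 1 4 0 2 5 6 3

Derivation:
Char counts: '$':1, 'a':3, 'b':3
C (first-col start): C('$')=0, C('a')=1, C('b')=4
L[0]='a': occ=0, LF[0]=C('a')+0=1+0=1
L[1]='b': occ=0, LF[1]=C('b')+0=4+0=4
L[2]='$': occ=0, LF[2]=C('$')+0=0+0=0
L[3]='a': occ=1, LF[3]=C('a')+1=1+1=2
L[4]='b': occ=1, LF[4]=C('b')+1=4+1=5
L[5]='b': occ=2, LF[5]=C('b')+2=4+2=6
L[6]='a': occ=2, LF[6]=C('a')+2=1+2=3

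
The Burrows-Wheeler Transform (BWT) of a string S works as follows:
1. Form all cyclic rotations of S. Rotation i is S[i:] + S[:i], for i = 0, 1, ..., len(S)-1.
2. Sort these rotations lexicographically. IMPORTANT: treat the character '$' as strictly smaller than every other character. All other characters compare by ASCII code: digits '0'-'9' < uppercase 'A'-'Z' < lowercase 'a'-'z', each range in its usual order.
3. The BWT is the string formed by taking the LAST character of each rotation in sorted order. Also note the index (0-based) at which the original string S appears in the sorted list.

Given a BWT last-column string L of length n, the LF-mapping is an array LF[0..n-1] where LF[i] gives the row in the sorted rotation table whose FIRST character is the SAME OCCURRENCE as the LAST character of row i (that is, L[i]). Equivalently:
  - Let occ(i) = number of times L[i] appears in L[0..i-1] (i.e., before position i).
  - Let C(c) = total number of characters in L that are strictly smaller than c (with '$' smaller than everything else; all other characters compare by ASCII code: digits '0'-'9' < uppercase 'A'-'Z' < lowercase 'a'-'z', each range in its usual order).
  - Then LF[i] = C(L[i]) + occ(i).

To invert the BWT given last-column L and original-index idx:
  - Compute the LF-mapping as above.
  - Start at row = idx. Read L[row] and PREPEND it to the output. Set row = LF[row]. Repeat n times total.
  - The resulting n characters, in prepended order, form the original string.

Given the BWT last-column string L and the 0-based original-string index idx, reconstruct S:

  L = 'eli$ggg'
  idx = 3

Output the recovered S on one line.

Answer: giggle$

Derivation:
LF mapping: 1 6 5 0 2 3 4
Walk LF starting at row 3, prepending L[row]:
  step 1: row=3, L[3]='$', prepend. Next row=LF[3]=0
  step 2: row=0, L[0]='e', prepend. Next row=LF[0]=1
  step 3: row=1, L[1]='l', prepend. Next row=LF[1]=6
  step 4: row=6, L[6]='g', prepend. Next row=LF[6]=4
  step 5: row=4, L[4]='g', prepend. Next row=LF[4]=2
  step 6: row=2, L[2]='i', prepend. Next row=LF[2]=5
  step 7: row=5, L[5]='g', prepend. Next row=LF[5]=3
Reversed output: giggle$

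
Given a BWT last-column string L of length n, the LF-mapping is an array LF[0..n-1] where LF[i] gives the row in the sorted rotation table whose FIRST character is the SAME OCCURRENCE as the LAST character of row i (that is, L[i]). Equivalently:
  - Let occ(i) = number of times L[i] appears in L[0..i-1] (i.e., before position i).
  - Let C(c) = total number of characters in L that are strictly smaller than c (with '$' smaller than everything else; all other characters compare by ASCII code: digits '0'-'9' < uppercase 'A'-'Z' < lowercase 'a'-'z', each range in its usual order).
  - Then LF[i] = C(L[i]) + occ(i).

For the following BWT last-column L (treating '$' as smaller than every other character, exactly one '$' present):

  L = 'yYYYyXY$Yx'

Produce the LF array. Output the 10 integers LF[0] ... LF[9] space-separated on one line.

Answer: 8 2 3 4 9 1 5 0 6 7

Derivation:
Char counts: '$':1, 'X':1, 'Y':5, 'x':1, 'y':2
C (first-col start): C('$')=0, C('X')=1, C('Y')=2, C('x')=7, C('y')=8
L[0]='y': occ=0, LF[0]=C('y')+0=8+0=8
L[1]='Y': occ=0, LF[1]=C('Y')+0=2+0=2
L[2]='Y': occ=1, LF[2]=C('Y')+1=2+1=3
L[3]='Y': occ=2, LF[3]=C('Y')+2=2+2=4
L[4]='y': occ=1, LF[4]=C('y')+1=8+1=9
L[5]='X': occ=0, LF[5]=C('X')+0=1+0=1
L[6]='Y': occ=3, LF[6]=C('Y')+3=2+3=5
L[7]='$': occ=0, LF[7]=C('$')+0=0+0=0
L[8]='Y': occ=4, LF[8]=C('Y')+4=2+4=6
L[9]='x': occ=0, LF[9]=C('x')+0=7+0=7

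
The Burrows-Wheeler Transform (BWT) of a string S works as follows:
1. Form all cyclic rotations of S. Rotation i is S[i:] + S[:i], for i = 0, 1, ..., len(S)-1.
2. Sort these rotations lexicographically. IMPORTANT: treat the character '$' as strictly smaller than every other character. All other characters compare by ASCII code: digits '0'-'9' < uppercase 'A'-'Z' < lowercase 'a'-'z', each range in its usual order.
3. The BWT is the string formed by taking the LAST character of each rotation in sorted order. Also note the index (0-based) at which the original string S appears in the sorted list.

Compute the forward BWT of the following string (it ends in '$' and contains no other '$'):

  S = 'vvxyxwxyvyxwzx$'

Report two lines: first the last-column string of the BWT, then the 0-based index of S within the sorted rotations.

Answer: x$vyxxzyywvxxvw
1

Derivation:
All 15 rotations (rotation i = S[i:]+S[:i]):
  rot[0] = vvxyxwxyvyxwzx$
  rot[1] = vxyxwxyvyxwzx$v
  rot[2] = xyxwxyvyxwzx$vv
  rot[3] = yxwxyvyxwzx$vvx
  rot[4] = xwxyvyxwzx$vvxy
  rot[5] = wxyvyxwzx$vvxyx
  rot[6] = xyvyxwzx$vvxyxw
  rot[7] = yvyxwzx$vvxyxwx
  rot[8] = vyxwzx$vvxyxwxy
  rot[9] = yxwzx$vvxyxwxyv
  rot[10] = xwzx$vvxyxwxyvy
  rot[11] = wzx$vvxyxwxyvyx
  rot[12] = zx$vvxyxwxyvyxw
  rot[13] = x$vvxyxwxyvyxwz
  rot[14] = $vvxyxwxyvyxwzx
Sorted (with $ < everything):
  sorted[0] = $vvxyxwxyvyxwzx  (last char: 'x')
  sorted[1] = vvxyxwxyvyxwzx$  (last char: '$')
  sorted[2] = vxyxwxyvyxwzx$v  (last char: 'v')
  sorted[3] = vyxwzx$vvxyxwxy  (last char: 'y')
  sorted[4] = wxyvyxwzx$vvxyx  (last char: 'x')
  sorted[5] = wzx$vvxyxwxyvyx  (last char: 'x')
  sorted[6] = x$vvxyxwxyvyxwz  (last char: 'z')
  sorted[7] = xwxyvyxwzx$vvxy  (last char: 'y')
  sorted[8] = xwzx$vvxyxwxyvy  (last char: 'y')
  sorted[9] = xyvyxwzx$vvxyxw  (last char: 'w')
  sorted[10] = xyxwxyvyxwzx$vv  (last char: 'v')
  sorted[11] = yvyxwzx$vvxyxwx  (last char: 'x')
  sorted[12] = yxwxyvyxwzx$vvx  (last char: 'x')
  sorted[13] = yxwzx$vvxyxwxyv  (last char: 'v')
  sorted[14] = zx$vvxyxwxyvyxw  (last char: 'w')
Last column: x$vyxxzyywvxxvw
Original string S is at sorted index 1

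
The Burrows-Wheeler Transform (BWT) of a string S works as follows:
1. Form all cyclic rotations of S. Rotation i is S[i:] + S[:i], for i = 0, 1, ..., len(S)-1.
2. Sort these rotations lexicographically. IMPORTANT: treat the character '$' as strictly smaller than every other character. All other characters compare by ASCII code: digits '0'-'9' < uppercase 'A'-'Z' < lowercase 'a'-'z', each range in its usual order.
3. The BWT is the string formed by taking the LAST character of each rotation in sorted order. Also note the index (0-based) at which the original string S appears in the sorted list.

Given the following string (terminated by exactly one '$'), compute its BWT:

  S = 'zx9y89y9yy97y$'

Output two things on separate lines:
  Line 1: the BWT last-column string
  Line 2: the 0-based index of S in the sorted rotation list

All 14 rotations (rotation i = S[i:]+S[:i]):
  rot[0] = zx9y89y9yy97y$
  rot[1] = x9y89y9yy97y$z
  rot[2] = 9y89y9yy97y$zx
  rot[3] = y89y9yy97y$zx9
  rot[4] = 89y9yy97y$zx9y
  rot[5] = 9y9yy97y$zx9y8
  rot[6] = y9yy97y$zx9y89
  rot[7] = 9yy97y$zx9y89y
  rot[8] = yy97y$zx9y89y9
  rot[9] = y97y$zx9y89y9y
  rot[10] = 97y$zx9y89y9yy
  rot[11] = 7y$zx9y89y9yy9
  rot[12] = y$zx9y89y9yy97
  rot[13] = $zx9y89y9yy97y
Sorted (with $ < everything):
  sorted[0] = $zx9y89y9yy97y  (last char: 'y')
  sorted[1] = 7y$zx9y89y9yy9  (last char: '9')
  sorted[2] = 89y9yy97y$zx9y  (last char: 'y')
  sorted[3] = 97y$zx9y89y9yy  (last char: 'y')
  sorted[4] = 9y89y9yy97y$zx  (last char: 'x')
  sorted[5] = 9y9yy97y$zx9y8  (last char: '8')
  sorted[6] = 9yy97y$zx9y89y  (last char: 'y')
  sorted[7] = x9y89y9yy97y$z  (last char: 'z')
  sorted[8] = y$zx9y89y9yy97  (last char: '7')
  sorted[9] = y89y9yy97y$zx9  (last char: '9')
  sorted[10] = y97y$zx9y89y9y  (last char: 'y')
  sorted[11] = y9yy97y$zx9y89  (last char: '9')
  sorted[12] = yy97y$zx9y89y9  (last char: '9')
  sorted[13] = zx9y89y9yy97y$  (last char: '$')
Last column: y9yyx8yz79y99$
Original string S is at sorted index 13

Answer: y9yyx8yz79y99$
13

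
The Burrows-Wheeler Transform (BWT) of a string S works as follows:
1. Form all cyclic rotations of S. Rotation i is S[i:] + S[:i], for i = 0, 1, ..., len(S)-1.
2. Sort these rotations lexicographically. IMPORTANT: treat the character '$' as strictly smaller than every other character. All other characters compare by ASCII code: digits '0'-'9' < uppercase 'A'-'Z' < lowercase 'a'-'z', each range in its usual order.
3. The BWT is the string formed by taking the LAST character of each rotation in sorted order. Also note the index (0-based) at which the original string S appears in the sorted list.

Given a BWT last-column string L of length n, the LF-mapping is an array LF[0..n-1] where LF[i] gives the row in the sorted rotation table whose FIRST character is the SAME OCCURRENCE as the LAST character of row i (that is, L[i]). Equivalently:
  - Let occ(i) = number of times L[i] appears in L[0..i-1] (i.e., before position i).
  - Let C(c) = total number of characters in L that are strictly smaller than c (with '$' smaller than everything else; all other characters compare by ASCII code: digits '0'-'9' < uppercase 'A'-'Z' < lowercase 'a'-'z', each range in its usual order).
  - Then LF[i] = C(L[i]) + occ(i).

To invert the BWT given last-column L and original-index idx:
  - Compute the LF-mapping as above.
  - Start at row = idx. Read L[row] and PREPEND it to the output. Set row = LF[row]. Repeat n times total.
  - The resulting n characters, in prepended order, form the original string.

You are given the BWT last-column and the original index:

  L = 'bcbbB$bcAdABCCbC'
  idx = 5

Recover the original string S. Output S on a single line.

LF mapping: 8 13 9 10 3 0 11 14 1 15 2 4 5 6 12 7
Walk LF starting at row 5, prepending L[row]:
  step 1: row=5, L[5]='$', prepend. Next row=LF[5]=0
  step 2: row=0, L[0]='b', prepend. Next row=LF[0]=8
  step 3: row=8, L[8]='A', prepend. Next row=LF[8]=1
  step 4: row=1, L[1]='c', prepend. Next row=LF[1]=13
  step 5: row=13, L[13]='C', prepend. Next row=LF[13]=6
  step 6: row=6, L[6]='b', prepend. Next row=LF[6]=11
  step 7: row=11, L[11]='B', prepend. Next row=LF[11]=4
  step 8: row=4, L[4]='B', prepend. Next row=LF[4]=3
  step 9: row=3, L[3]='b', prepend. Next row=LF[3]=10
  step 10: row=10, L[10]='A', prepend. Next row=LF[10]=2
  step 11: row=2, L[2]='b', prepend. Next row=LF[2]=9
  step 12: row=9, L[9]='d', prepend. Next row=LF[9]=15
  step 13: row=15, L[15]='C', prepend. Next row=LF[15]=7
  step 14: row=7, L[7]='c', prepend. Next row=LF[7]=14
  step 15: row=14, L[14]='b', prepend. Next row=LF[14]=12
  step 16: row=12, L[12]='C', prepend. Next row=LF[12]=5
Reversed output: CbcCdbAbBBbCcAb$

Answer: CbcCdbAbBBbCcAb$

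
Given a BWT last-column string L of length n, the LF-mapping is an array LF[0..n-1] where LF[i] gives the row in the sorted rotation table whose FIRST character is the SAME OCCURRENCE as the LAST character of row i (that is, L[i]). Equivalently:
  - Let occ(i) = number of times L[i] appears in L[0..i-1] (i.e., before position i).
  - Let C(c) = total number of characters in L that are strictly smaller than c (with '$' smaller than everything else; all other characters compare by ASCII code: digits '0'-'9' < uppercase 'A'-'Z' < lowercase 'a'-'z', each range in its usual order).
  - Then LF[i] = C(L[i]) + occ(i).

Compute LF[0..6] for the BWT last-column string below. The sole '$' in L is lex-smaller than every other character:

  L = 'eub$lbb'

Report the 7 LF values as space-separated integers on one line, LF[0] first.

Char counts: '$':1, 'b':3, 'e':1, 'l':1, 'u':1
C (first-col start): C('$')=0, C('b')=1, C('e')=4, C('l')=5, C('u')=6
L[0]='e': occ=0, LF[0]=C('e')+0=4+0=4
L[1]='u': occ=0, LF[1]=C('u')+0=6+0=6
L[2]='b': occ=0, LF[2]=C('b')+0=1+0=1
L[3]='$': occ=0, LF[3]=C('$')+0=0+0=0
L[4]='l': occ=0, LF[4]=C('l')+0=5+0=5
L[5]='b': occ=1, LF[5]=C('b')+1=1+1=2
L[6]='b': occ=2, LF[6]=C('b')+2=1+2=3

Answer: 4 6 1 0 5 2 3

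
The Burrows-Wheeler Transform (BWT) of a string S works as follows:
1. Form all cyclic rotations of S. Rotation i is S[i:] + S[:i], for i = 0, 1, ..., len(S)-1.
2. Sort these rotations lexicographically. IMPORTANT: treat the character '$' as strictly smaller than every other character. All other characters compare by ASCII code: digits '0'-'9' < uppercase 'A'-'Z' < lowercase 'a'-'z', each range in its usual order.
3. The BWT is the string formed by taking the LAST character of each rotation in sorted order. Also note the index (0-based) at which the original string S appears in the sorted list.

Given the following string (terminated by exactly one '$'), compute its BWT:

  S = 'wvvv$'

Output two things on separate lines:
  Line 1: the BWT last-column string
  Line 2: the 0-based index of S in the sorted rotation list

All 5 rotations (rotation i = S[i:]+S[:i]):
  rot[0] = wvvv$
  rot[1] = vvv$w
  rot[2] = vv$wv
  rot[3] = v$wvv
  rot[4] = $wvvv
Sorted (with $ < everything):
  sorted[0] = $wvvv  (last char: 'v')
  sorted[1] = v$wvv  (last char: 'v')
  sorted[2] = vv$wv  (last char: 'v')
  sorted[3] = vvv$w  (last char: 'w')
  sorted[4] = wvvv$  (last char: '$')
Last column: vvvw$
Original string S is at sorted index 4

Answer: vvvw$
4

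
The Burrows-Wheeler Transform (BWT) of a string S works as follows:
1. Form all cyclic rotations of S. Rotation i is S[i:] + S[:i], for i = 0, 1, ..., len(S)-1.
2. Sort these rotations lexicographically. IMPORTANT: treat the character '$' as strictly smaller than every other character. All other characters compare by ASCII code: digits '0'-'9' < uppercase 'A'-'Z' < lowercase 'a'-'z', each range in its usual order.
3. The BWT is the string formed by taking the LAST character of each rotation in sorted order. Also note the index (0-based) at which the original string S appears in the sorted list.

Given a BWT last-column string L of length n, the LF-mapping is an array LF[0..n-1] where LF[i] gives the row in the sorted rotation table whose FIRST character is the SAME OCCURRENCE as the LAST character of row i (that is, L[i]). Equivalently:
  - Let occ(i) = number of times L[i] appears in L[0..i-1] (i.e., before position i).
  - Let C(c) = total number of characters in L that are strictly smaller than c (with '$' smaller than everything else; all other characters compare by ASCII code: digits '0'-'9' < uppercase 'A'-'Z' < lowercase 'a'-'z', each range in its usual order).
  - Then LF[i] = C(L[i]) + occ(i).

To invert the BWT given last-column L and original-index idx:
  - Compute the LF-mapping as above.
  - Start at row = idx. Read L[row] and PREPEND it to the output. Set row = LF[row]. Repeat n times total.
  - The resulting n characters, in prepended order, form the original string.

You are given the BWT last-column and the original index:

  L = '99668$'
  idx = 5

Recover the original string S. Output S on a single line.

Answer: 96689$

Derivation:
LF mapping: 4 5 1 2 3 0
Walk LF starting at row 5, prepending L[row]:
  step 1: row=5, L[5]='$', prepend. Next row=LF[5]=0
  step 2: row=0, L[0]='9', prepend. Next row=LF[0]=4
  step 3: row=4, L[4]='8', prepend. Next row=LF[4]=3
  step 4: row=3, L[3]='6', prepend. Next row=LF[3]=2
  step 5: row=2, L[2]='6', prepend. Next row=LF[2]=1
  step 6: row=1, L[1]='9', prepend. Next row=LF[1]=5
Reversed output: 96689$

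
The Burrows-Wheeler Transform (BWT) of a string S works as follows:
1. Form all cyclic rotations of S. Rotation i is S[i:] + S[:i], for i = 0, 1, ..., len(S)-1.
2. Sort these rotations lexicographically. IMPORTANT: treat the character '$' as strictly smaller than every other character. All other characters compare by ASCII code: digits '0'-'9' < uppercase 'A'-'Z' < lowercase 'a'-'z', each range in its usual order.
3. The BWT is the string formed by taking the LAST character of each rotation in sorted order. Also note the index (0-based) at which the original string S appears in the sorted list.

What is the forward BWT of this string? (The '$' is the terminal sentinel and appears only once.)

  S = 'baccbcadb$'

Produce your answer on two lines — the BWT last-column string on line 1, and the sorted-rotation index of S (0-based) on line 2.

Answer: bbcd$cbcaa
4

Derivation:
All 10 rotations (rotation i = S[i:]+S[:i]):
  rot[0] = baccbcadb$
  rot[1] = accbcadb$b
  rot[2] = ccbcadb$ba
  rot[3] = cbcadb$bac
  rot[4] = bcadb$bacc
  rot[5] = cadb$baccb
  rot[6] = adb$baccbc
  rot[7] = db$baccbca
  rot[8] = b$baccbcad
  rot[9] = $baccbcadb
Sorted (with $ < everything):
  sorted[0] = $baccbcadb  (last char: 'b')
  sorted[1] = accbcadb$b  (last char: 'b')
  sorted[2] = adb$baccbc  (last char: 'c')
  sorted[3] = b$baccbcad  (last char: 'd')
  sorted[4] = baccbcadb$  (last char: '$')
  sorted[5] = bcadb$bacc  (last char: 'c')
  sorted[6] = cadb$baccb  (last char: 'b')
  sorted[7] = cbcadb$bac  (last char: 'c')
  sorted[8] = ccbcadb$ba  (last char: 'a')
  sorted[9] = db$baccbca  (last char: 'a')
Last column: bbcd$cbcaa
Original string S is at sorted index 4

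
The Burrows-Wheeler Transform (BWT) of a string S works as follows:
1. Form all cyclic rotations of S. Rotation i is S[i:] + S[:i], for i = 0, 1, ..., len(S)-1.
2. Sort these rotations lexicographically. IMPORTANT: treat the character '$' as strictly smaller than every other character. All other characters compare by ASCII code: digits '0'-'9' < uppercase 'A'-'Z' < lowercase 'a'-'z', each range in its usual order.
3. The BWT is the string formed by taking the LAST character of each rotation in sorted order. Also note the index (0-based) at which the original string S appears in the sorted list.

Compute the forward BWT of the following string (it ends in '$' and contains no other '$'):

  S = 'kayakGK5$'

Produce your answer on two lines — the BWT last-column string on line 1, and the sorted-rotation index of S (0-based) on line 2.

All 9 rotations (rotation i = S[i:]+S[:i]):
  rot[0] = kayakGK5$
  rot[1] = ayakGK5$k
  rot[2] = yakGK5$ka
  rot[3] = akGK5$kay
  rot[4] = kGK5$kaya
  rot[5] = GK5$kayak
  rot[6] = K5$kayakG
  rot[7] = 5$kayakGK
  rot[8] = $kayakGK5
Sorted (with $ < everything):
  sorted[0] = $kayakGK5  (last char: '5')
  sorted[1] = 5$kayakGK  (last char: 'K')
  sorted[2] = GK5$kayak  (last char: 'k')
  sorted[3] = K5$kayakG  (last char: 'G')
  sorted[4] = akGK5$kay  (last char: 'y')
  sorted[5] = ayakGK5$k  (last char: 'k')
  sorted[6] = kGK5$kaya  (last char: 'a')
  sorted[7] = kayakGK5$  (last char: '$')
  sorted[8] = yakGK5$ka  (last char: 'a')
Last column: 5KkGyka$a
Original string S is at sorted index 7

Answer: 5KkGyka$a
7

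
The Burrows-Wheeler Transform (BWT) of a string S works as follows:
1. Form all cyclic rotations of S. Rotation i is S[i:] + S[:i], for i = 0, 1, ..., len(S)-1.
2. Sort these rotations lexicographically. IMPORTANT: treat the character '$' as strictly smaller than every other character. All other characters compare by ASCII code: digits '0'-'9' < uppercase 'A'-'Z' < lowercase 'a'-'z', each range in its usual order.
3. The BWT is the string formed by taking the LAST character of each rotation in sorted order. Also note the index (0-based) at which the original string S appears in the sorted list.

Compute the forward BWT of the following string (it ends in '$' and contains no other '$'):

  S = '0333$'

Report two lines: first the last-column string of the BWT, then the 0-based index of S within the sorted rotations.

All 5 rotations (rotation i = S[i:]+S[:i]):
  rot[0] = 0333$
  rot[1] = 333$0
  rot[2] = 33$03
  rot[3] = 3$033
  rot[4] = $0333
Sorted (with $ < everything):
  sorted[0] = $0333  (last char: '3')
  sorted[1] = 0333$  (last char: '$')
  sorted[2] = 3$033  (last char: '3')
  sorted[3] = 33$03  (last char: '3')
  sorted[4] = 333$0  (last char: '0')
Last column: 3$330
Original string S is at sorted index 1

Answer: 3$330
1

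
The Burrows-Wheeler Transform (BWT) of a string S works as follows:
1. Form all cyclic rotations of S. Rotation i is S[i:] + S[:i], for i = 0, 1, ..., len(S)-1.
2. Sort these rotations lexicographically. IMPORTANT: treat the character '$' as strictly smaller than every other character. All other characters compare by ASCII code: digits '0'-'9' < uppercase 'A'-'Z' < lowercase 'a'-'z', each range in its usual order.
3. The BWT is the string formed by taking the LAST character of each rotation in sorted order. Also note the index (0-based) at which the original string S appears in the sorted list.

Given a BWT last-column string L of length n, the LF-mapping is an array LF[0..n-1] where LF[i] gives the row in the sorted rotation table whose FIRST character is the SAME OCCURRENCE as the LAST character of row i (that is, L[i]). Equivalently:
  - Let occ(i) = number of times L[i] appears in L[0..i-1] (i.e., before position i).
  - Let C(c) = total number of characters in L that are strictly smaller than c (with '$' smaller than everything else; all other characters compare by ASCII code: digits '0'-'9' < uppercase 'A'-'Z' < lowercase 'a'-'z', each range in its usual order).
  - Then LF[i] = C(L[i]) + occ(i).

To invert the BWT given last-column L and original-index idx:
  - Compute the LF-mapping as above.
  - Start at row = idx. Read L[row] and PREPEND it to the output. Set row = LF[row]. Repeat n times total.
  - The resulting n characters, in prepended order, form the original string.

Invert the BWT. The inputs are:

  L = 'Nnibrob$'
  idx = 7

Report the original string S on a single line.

Answer: ribbonN$

Derivation:
LF mapping: 1 5 4 2 7 6 3 0
Walk LF starting at row 7, prepending L[row]:
  step 1: row=7, L[7]='$', prepend. Next row=LF[7]=0
  step 2: row=0, L[0]='N', prepend. Next row=LF[0]=1
  step 3: row=1, L[1]='n', prepend. Next row=LF[1]=5
  step 4: row=5, L[5]='o', prepend. Next row=LF[5]=6
  step 5: row=6, L[6]='b', prepend. Next row=LF[6]=3
  step 6: row=3, L[3]='b', prepend. Next row=LF[3]=2
  step 7: row=2, L[2]='i', prepend. Next row=LF[2]=4
  step 8: row=4, L[4]='r', prepend. Next row=LF[4]=7
Reversed output: ribbonN$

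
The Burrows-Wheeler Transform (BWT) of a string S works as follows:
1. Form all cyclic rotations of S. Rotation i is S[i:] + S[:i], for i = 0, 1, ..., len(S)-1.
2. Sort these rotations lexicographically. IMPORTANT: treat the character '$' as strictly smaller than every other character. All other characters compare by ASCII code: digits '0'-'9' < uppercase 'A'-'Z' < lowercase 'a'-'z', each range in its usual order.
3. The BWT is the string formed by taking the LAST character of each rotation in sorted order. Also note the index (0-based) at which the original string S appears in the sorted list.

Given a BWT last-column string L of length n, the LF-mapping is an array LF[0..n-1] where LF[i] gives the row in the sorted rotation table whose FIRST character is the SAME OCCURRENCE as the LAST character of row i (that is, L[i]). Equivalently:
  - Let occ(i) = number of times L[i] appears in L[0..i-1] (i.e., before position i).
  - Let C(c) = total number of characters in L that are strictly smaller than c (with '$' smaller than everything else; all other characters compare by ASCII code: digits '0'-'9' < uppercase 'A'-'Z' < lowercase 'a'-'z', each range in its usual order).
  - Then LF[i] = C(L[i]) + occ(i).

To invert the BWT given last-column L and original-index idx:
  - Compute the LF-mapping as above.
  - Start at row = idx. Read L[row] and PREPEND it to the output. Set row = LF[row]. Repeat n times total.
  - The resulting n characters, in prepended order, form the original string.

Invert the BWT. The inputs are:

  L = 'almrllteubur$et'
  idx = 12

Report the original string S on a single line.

Answer: turtleumbrella$

Derivation:
LF mapping: 1 5 8 9 6 7 11 3 13 2 14 10 0 4 12
Walk LF starting at row 12, prepending L[row]:
  step 1: row=12, L[12]='$', prepend. Next row=LF[12]=0
  step 2: row=0, L[0]='a', prepend. Next row=LF[0]=1
  step 3: row=1, L[1]='l', prepend. Next row=LF[1]=5
  step 4: row=5, L[5]='l', prepend. Next row=LF[5]=7
  step 5: row=7, L[7]='e', prepend. Next row=LF[7]=3
  step 6: row=3, L[3]='r', prepend. Next row=LF[3]=9
  step 7: row=9, L[9]='b', prepend. Next row=LF[9]=2
  step 8: row=2, L[2]='m', prepend. Next row=LF[2]=8
  step 9: row=8, L[8]='u', prepend. Next row=LF[8]=13
  step 10: row=13, L[13]='e', prepend. Next row=LF[13]=4
  step 11: row=4, L[4]='l', prepend. Next row=LF[4]=6
  step 12: row=6, L[6]='t', prepend. Next row=LF[6]=11
  step 13: row=11, L[11]='r', prepend. Next row=LF[11]=10
  step 14: row=10, L[10]='u', prepend. Next row=LF[10]=14
  step 15: row=14, L[14]='t', prepend. Next row=LF[14]=12
Reversed output: turtleumbrella$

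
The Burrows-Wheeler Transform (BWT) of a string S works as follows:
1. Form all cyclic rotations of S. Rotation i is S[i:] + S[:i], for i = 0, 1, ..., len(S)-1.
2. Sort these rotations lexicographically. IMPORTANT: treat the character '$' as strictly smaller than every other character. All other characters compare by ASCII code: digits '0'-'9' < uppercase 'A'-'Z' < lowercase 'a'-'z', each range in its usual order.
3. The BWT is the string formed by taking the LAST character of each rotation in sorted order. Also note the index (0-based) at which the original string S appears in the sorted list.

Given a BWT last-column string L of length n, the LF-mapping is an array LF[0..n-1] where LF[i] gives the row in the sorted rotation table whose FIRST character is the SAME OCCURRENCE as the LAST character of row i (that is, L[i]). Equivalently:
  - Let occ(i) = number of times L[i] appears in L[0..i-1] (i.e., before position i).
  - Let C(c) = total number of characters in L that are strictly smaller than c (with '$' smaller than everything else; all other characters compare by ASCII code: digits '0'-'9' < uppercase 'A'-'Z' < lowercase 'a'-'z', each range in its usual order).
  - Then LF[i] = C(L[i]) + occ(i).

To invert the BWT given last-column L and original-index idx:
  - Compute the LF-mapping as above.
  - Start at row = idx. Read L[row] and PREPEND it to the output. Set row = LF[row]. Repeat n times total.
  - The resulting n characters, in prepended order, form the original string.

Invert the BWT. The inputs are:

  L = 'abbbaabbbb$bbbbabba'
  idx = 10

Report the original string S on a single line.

Answer: bbaabbbbaabbbbbbba$

Derivation:
LF mapping: 1 6 7 8 2 3 9 10 11 12 0 13 14 15 16 4 17 18 5
Walk LF starting at row 10, prepending L[row]:
  step 1: row=10, L[10]='$', prepend. Next row=LF[10]=0
  step 2: row=0, L[0]='a', prepend. Next row=LF[0]=1
  step 3: row=1, L[1]='b', prepend. Next row=LF[1]=6
  step 4: row=6, L[6]='b', prepend. Next row=LF[6]=9
  step 5: row=9, L[9]='b', prepend. Next row=LF[9]=12
  step 6: row=12, L[12]='b', prepend. Next row=LF[12]=14
  step 7: row=14, L[14]='b', prepend. Next row=LF[14]=16
  step 8: row=16, L[16]='b', prepend. Next row=LF[16]=17
  step 9: row=17, L[17]='b', prepend. Next row=LF[17]=18
  step 10: row=18, L[18]='a', prepend. Next row=LF[18]=5
  step 11: row=5, L[5]='a', prepend. Next row=LF[5]=3
  step 12: row=3, L[3]='b', prepend. Next row=LF[3]=8
  step 13: row=8, L[8]='b', prepend. Next row=LF[8]=11
  step 14: row=11, L[11]='b', prepend. Next row=LF[11]=13
  step 15: row=13, L[13]='b', prepend. Next row=LF[13]=15
  step 16: row=15, L[15]='a', prepend. Next row=LF[15]=4
  step 17: row=4, L[4]='a', prepend. Next row=LF[4]=2
  step 18: row=2, L[2]='b', prepend. Next row=LF[2]=7
  step 19: row=7, L[7]='b', prepend. Next row=LF[7]=10
Reversed output: bbaabbbbaabbbbbbba$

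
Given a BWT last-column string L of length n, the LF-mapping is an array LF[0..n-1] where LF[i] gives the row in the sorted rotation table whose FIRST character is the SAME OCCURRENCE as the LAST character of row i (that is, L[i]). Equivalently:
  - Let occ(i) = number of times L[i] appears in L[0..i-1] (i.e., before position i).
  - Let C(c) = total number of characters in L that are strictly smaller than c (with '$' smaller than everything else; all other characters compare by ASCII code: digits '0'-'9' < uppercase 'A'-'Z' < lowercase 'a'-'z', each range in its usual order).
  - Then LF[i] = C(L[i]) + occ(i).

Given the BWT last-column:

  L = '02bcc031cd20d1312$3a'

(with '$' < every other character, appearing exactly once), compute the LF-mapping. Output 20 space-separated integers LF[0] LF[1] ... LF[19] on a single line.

Char counts: '$':1, '0':3, '1':3, '2':3, '3':3, 'a':1, 'b':1, 'c':3, 'd':2
C (first-col start): C('$')=0, C('0')=1, C('1')=4, C('2')=7, C('3')=10, C('a')=13, C('b')=14, C('c')=15, C('d')=18
L[0]='0': occ=0, LF[0]=C('0')+0=1+0=1
L[1]='2': occ=0, LF[1]=C('2')+0=7+0=7
L[2]='b': occ=0, LF[2]=C('b')+0=14+0=14
L[3]='c': occ=0, LF[3]=C('c')+0=15+0=15
L[4]='c': occ=1, LF[4]=C('c')+1=15+1=16
L[5]='0': occ=1, LF[5]=C('0')+1=1+1=2
L[6]='3': occ=0, LF[6]=C('3')+0=10+0=10
L[7]='1': occ=0, LF[7]=C('1')+0=4+0=4
L[8]='c': occ=2, LF[8]=C('c')+2=15+2=17
L[9]='d': occ=0, LF[9]=C('d')+0=18+0=18
L[10]='2': occ=1, LF[10]=C('2')+1=7+1=8
L[11]='0': occ=2, LF[11]=C('0')+2=1+2=3
L[12]='d': occ=1, LF[12]=C('d')+1=18+1=19
L[13]='1': occ=1, LF[13]=C('1')+1=4+1=5
L[14]='3': occ=1, LF[14]=C('3')+1=10+1=11
L[15]='1': occ=2, LF[15]=C('1')+2=4+2=6
L[16]='2': occ=2, LF[16]=C('2')+2=7+2=9
L[17]='$': occ=0, LF[17]=C('$')+0=0+0=0
L[18]='3': occ=2, LF[18]=C('3')+2=10+2=12
L[19]='a': occ=0, LF[19]=C('a')+0=13+0=13

Answer: 1 7 14 15 16 2 10 4 17 18 8 3 19 5 11 6 9 0 12 13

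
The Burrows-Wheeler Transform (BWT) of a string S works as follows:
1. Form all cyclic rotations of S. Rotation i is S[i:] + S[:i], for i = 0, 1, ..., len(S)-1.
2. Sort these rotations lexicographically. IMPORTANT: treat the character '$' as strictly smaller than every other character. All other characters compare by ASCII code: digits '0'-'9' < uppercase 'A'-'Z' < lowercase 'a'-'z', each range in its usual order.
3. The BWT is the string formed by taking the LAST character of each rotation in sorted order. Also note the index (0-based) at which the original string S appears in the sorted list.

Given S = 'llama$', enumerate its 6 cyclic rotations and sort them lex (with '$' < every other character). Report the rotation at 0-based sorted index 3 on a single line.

All 6 rotations (rotation i = S[i:]+S[:i]):
  rot[0] = llama$
  rot[1] = lama$l
  rot[2] = ama$ll
  rot[3] = ma$lla
  rot[4] = a$llam
  rot[5] = $llama
Sorted (with $ < everything):
  sorted[0] = $llama
  sorted[1] = a$llam
  sorted[2] = ama$ll
  sorted[3] = lama$l
  sorted[4] = llama$
  sorted[5] = ma$lla
sorted[3] = lama$l

Answer: lama$l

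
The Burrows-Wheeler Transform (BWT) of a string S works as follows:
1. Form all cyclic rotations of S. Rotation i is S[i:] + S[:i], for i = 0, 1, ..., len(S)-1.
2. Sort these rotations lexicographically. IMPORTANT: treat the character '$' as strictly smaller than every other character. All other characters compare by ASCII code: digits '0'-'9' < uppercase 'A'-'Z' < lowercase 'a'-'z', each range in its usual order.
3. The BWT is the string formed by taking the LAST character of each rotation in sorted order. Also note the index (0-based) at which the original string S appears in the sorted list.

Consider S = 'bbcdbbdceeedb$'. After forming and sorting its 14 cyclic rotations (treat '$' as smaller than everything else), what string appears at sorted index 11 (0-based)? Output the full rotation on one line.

All 14 rotations (rotation i = S[i:]+S[:i]):
  rot[0] = bbcdbbdceeedb$
  rot[1] = bcdbbdceeedb$b
  rot[2] = cdbbdceeedb$bb
  rot[3] = dbbdceeedb$bbc
  rot[4] = bbdceeedb$bbcd
  rot[5] = bdceeedb$bbcdb
  rot[6] = dceeedb$bbcdbb
  rot[7] = ceeedb$bbcdbbd
  rot[8] = eeedb$bbcdbbdc
  rot[9] = eedb$bbcdbbdce
  rot[10] = edb$bbcdbbdcee
  rot[11] = db$bbcdbbdceee
  rot[12] = b$bbcdbbdceeed
  rot[13] = $bbcdbbdceeedb
Sorted (with $ < everything):
  sorted[0] = $bbcdbbdceeedb
  sorted[1] = b$bbcdbbdceeed
  sorted[2] = bbcdbbdceeedb$
  sorted[3] = bbdceeedb$bbcd
  sorted[4] = bcdbbdceeedb$b
  sorted[5] = bdceeedb$bbcdb
  sorted[6] = cdbbdceeedb$bb
  sorted[7] = ceeedb$bbcdbbd
  sorted[8] = db$bbcdbbdceee
  sorted[9] = dbbdceeedb$bbc
  sorted[10] = dceeedb$bbcdbb
  sorted[11] = edb$bbcdbbdcee
  sorted[12] = eedb$bbcdbbdce
  sorted[13] = eeedb$bbcdbbdc
sorted[11] = edb$bbcdbbdcee

Answer: edb$bbcdbbdcee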